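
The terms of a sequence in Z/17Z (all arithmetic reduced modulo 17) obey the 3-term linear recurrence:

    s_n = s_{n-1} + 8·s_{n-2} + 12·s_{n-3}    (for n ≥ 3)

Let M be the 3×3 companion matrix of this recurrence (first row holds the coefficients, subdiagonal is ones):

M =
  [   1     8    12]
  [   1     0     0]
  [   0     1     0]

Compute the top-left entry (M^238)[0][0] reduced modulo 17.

15

(M^238)[0][0] is the top entry after applying M 238 times to the unit state (1, 0, 0). Equivalently it is h_{240} for the auxiliary sequence (h_n) obeying the same recurrence with h_2 = 1 and h_i = 0 for 0 ≤ i < 2:
h_3 = 1·1 + 8·0 + 12·0 = 1
h_4 = 1·1 + 8·1 + 12·0 = 9
h_5 = 1·9 + 8·1 + 12·1 = 12
h_6 = 1·12 + 8·9 + 12·1 = 11
h_7 = 1·11 + 8·12 + 12·9 = 11
h_8 = 1·11 + 8·11 + 12·12 = 5
Continuing the recurrence:
  h_9 = 4;  h_10 = 6;  h_11 = 13;  h_12 = 7;  h_13 = 13;  h_14 = 4
  h_15 = 5;  h_16 = 6;  h_17 = 9;  h_18 = 15;  h_19 = 6;  h_20 = 13
  h_21 = 3;  h_22 = 9;  h_23 = 2;  h_24 = 8;  h_25 = 13;  h_26 = 16
  h_27 = 12;  h_28 = 7;  h_29 = 6;  h_30 = 2;  h_31 = 15;  h_32 = 1
  h_33 = 9;  h_34 = 10;  h_35 = 9;  h_36 = 10;  h_37 = 15;  h_38 = 16
  h_39 = 1;  h_40 = 3;  h_41 = 16;  h_42 = 1;  h_43 = 12;  h_44 = 8
  h_45 = 14;  h_46 = 1;  h_47 = 5;  h_48 = 11;  h_49 = 12;  h_50 = 7
  h_51 = 14;  h_52 = 10;  h_53 = 2;  h_54 = 12;  h_55 = 12;  h_56 = 13
  h_57 = 15;  h_58 = 8;  h_59 = 12;  h_60 = 1;  h_61 = 6;  h_62 = 5
  h_63 = 14;  h_64 = 7;  h_65 = 9;  h_66 = 12;  h_67 = 15;  h_68 = 15
  h_69 = 7;  h_70 = 1;  h_71 = 16;  h_72 = 6;  h_73 = 10;  h_74 = 12
  h_75 = 11;  h_76 = 6;  h_77 = 0;  h_78 = 10;  h_79 = 14;  h_80 = 9
  h_81 = 3;  h_82 = 5;  h_83 = 1;  h_84 = 9;  h_85 = 9;  h_86 = 8
  h_87 = 1;  h_88 = 3;  h_89 = 5;  h_90 = 7;  h_91 = 15;  h_92 = 12
  h_93 = 12;  h_94 = 16;  h_95 = 1;  h_96 = 1;  h_97 = 14;  h_98 = 0
  h_99 = 5;  h_100 = 3;  h_101 = 9;  h_102 = 8;  h_103 = 14;  h_104 = 16
  h_105 = 3;  h_106 = 10;  h_107 = 5;  h_108 = 2;  h_109 = 9;  h_110 = 0
  h_111 = 11;  h_112 = 0;  h_113 = 3;  h_114 = 16;  h_115 = 6;  h_116 = 0
  h_117 = 2;  h_118 = 6;  h_119 = 5;  h_120 = 9;  h_121 = 2;  h_122 = 15
  h_123 = 3;  h_124 = 11;  h_125 = 11;  h_126 = 16;  h_127 = 15;  h_128 = 3
  h_129 = 9;  h_130 = 9;  h_131 = 15;  h_132 = 8;  h_133 = 15;  h_134 = 4
  h_135 = 16;  h_136 = 7;  h_137 = 13;  h_138 = 6;  h_139 = 7;  h_140 = 7
  h_141 = 16;  h_142 = 3;  h_143 = 11;  h_144 = 6;  h_145 = 11;  h_146 = 4
  h_147 = 11;  h_148 = 5;  h_149 = 5;  h_150 = 7;  h_151 = 5;  h_152 = 2
  h_153 = 7;  h_154 = 15;  h_155 = 10;  h_156 = 10;  h_157 = 15;  h_158 = 11
  h_159 = 13;  h_160 = 9;  h_161 = 7;  h_162 = 14;  h_163 = 8;  h_164 = 0
  h_165 = 11;  h_166 = 5;  h_167 = 8;  h_168 = 10;  h_169 = 15;  h_170 = 4
  h_171 = 6;  h_172 = 14;  h_173 = 8;  h_174 = 5;  h_175 = 16;  h_176 = 16
  h_177 = 0;  h_178 = 14;  h_179 = 2;  h_180 = 12;  h_181 = 9;  h_182 = 10
  h_183 = 5;  h_184 = 6;  h_185 = 13;  h_186 = 2;  h_187 = 8;  h_188 = 10
  h_189 = 13;  h_190 = 2;  h_191 = 5;  h_192 = 7;  h_193 = 3;  h_194 = 0
  h_195 = 6;  h_196 = 8;  h_197 = 5;  h_198 = 5;  h_199 = 5;  h_200 = 3
  h_201 = 1;  h_202 = 0;  h_203 = 10;  h_204 = 5;  h_205 = 0;  h_206 = 7
  h_207 = 16;  h_208 = 4;  h_209 = 12;  h_210 = 15;  h_211 = 6;  h_212 = 15
  h_213 = 5;  h_214 = 10;  h_215 = 9;  h_216 = 13;  h_217 = 1;  h_218 = 9
  h_219 = 3;  h_220 = 2;  h_221 = 15;  h_222 = 16;  h_223 = 7;  h_224 = 9
  h_225 = 2;  h_226 = 5;  h_227 = 10;  h_228 = 6;  h_229 = 10;  h_230 = 8
  h_231 = 7;  h_232 = 4;  h_233 = 3;  h_234 = 0;  h_235 = 4;  h_236 = 6
  h_237 = 4;  h_238 = 15
h_239 = 1·15 + 8·4 + 12·6 = 0
h_240 = 1·0 + 8·15 + 12·4 = 15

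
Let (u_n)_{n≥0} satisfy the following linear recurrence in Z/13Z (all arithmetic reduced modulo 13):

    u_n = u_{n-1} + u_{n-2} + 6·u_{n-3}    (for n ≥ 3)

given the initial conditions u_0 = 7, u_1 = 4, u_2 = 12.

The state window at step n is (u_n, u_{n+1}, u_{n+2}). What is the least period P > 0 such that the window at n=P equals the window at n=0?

n=0: window = (7, 4, 12)
n=1: window = (4, 12, 6)
n=2: window = (12, 6, 3)
n=3: window = (6, 3, 3)
n=4: window = (3, 3, 3)
n=5: window = (3, 3, 11)
n=6: window = (3, 11, 6)
n=7: window = (11, 6, 9)
n=8: window = (6, 9, 3)
n=9: window = (9, 3, 9)
n=10: window = (3, 9, 1)
n=11: window = (9, 1, 2)
n=12: window = (1, 2, 5)
n=13: window = (2, 5, 0)
n=14: window = (5, 0, 4)
n=15: window = (0, 4, 8)
n=16: window = (4, 8, 12)
n=17: window = (8, 12, 5)
n=18: window = (12, 5, 0)
n=19: window = (5, 0, 12)
n=20: window = (0, 12, 3)
n=21: window = (12, 3, 2)
n=22: window = (3, 2, 12)
n=23: window = (2, 12, 6)
n=24: window = (12, 6, 4)
n=25: window = (6, 4, 4)
n=26: window = (4, 4, 5)
n=27: window = (4, 5, 7)
n=28: window = (5, 7, 10)
n=29: window = (7, 10, 8)
n=30: window = (10, 8, 8)
n=31: window = (8, 8, 11)
n=32: window = (8, 11, 2)
n=33: window = (11, 2, 9)
n=34: window = (2, 9, 12)
n=35: window = (9, 12, 7)
n=36: window = (12, 7, 8)
n=37: window = (7, 8, 9)
n=38: window = (8, 9, 7)
n=39: window = (9, 7, 12)
n=40: window = (7, 12, 8)
…
n=166: window = (2, 11, 7)
n=167: window = (11, 7, 4)
n=168: window = (7, 4, 12)
window at n=168 equals window at n=0 → period = 168

168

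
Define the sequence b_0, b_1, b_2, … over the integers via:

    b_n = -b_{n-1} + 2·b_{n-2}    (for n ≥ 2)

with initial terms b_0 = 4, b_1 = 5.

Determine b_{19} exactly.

b_2 = -1·5 + 2·4 = 3
b_3 = -1·3 + 2·5 = 7
b_4 = -1·7 + 2·3 = -1
b_5 = -1·-1 + 2·7 = 15
b_6 = -1·15 + 2·-1 = -17
b_7 = -1·-17 + 2·15 = 47
b_8 = -1·47 + 2·-17 = -81
b_9 = -1·-81 + 2·47 = 175
b_10 = -1·175 + 2·-81 = -337
b_11 = -1·-337 + 2·175 = 687
b_12 = -1·687 + 2·-337 = -1361
b_13 = -1·-1361 + 2·687 = 2735
b_14 = -1·2735 + 2·-1361 = -5457
b_15 = -1·-5457 + 2·2735 = 10927
b_16 = -1·10927 + 2·-5457 = -21841
b_17 = -1·-21841 + 2·10927 = 43695
b_18 = -1·43695 + 2·-21841 = -87377
b_19 = -1·-87377 + 2·43695 = 174767

174767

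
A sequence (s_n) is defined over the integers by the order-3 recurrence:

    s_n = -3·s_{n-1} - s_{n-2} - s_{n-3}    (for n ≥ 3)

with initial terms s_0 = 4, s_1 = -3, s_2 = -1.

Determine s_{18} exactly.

s_3 = -3·-1 + -1·-3 + -1·4 = 2
s_4 = -3·2 + -1·-1 + -1·-3 = -2
s_5 = -3·-2 + -1·2 + -1·-1 = 5
s_6 = -3·5 + -1·-2 + -1·2 = -15
s_7 = -3·-15 + -1·5 + -1·-2 = 42
s_8 = -3·42 + -1·-15 + -1·5 = -116
s_9 = -3·-116 + -1·42 + -1·-15 = 321
s_10 = -3·321 + -1·-116 + -1·42 = -889
s_11 = -3·-889 + -1·321 + -1·-116 = 2462
s_12 = -3·2462 + -1·-889 + -1·321 = -6818
s_13 = -3·-6818 + -1·2462 + -1·-889 = 18881
s_14 = -3·18881 + -1·-6818 + -1·2462 = -52287
s_15 = -3·-52287 + -1·18881 + -1·-6818 = 144798
s_16 = -3·144798 + -1·-52287 + -1·18881 = -400988
s_17 = -3·-400988 + -1·144798 + -1·-52287 = 1110453
s_18 = -3·1110453 + -1·-400988 + -1·144798 = -3075169

-3075169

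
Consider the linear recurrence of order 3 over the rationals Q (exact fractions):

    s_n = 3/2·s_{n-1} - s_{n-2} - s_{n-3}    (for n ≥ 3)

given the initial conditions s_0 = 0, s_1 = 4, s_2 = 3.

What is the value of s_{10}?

s_3 = 3/2·3 + -1·4 + -1·0 = 1/2
s_4 = 3/2·1/2 + -1·3 + -1·4 = -25/4
s_5 = 3/2·-25/4 + -1·1/2 + -1·3 = -103/8
s_6 = 3/2·-103/8 + -1·-25/4 + -1·1/2 = -217/16
s_7 = 3/2·-217/16 + -1·-103/8 + -1·-25/4 = -39/32
s_8 = 3/2·-39/32 + -1·-217/16 + -1·-103/8 = 1575/64
s_9 = 3/2·1575/64 + -1·-39/32 + -1·-217/16 = 6617/128
s_10 = 3/2·6617/128 + -1·1575/64 + -1·-39/32 = 13863/256

13863/256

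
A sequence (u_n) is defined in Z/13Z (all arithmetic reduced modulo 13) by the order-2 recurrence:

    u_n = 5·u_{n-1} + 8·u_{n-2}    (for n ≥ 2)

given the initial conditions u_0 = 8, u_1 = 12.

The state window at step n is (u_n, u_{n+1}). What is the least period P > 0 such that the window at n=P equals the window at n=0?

n=0: window = (8, 12)
n=1: window = (12, 7)
n=2: window = (7, 1)
n=3: window = (1, 9)
n=4: window = (9, 1)
n=5: window = (1, 12)
n=6: window = (12, 3)
n=7: window = (3, 7)
n=8: window = (7, 7)
n=9: window = (7, 0)
n=10: window = (0, 4)
n=11: window = (4, 7)
n=12: window = (7, 2)
n=13: window = (2, 1)
n=14: window = (1, 8)
n=15: window = (8, 9)
n=16: window = (9, 5)
n=17: window = (5, 6)
n=18: window = (6, 5)
n=19: window = (5, 8)
n=20: window = (8, 2)
n=21: window = (2, 9)
n=22: window = (9, 9)
n=23: window = (9, 0)
n=24: window = (0, 7)
n=25: window = (7, 9)
n=26: window = (9, 10)
n=27: window = (10, 5)
n=28: window = (5, 1)
n=29: window = (1, 6)
n=30: window = (6, 12)
n=31: window = (12, 4)
n=32: window = (4, 12)
n=33: window = (12, 1)
n=34: window = (1, 10)
n=35: window = (10, 6)
n=36: window = (6, 6)
n=37: window = (6, 0)
n=38: window = (0, 9)
n=39: window = (9, 6)
n=40: window = (6, 11)
…
n=54: window = (4, 3)
n=55: window = (3, 8)
n=56: window = (8, 12)
window at n=56 equals window at n=0 → period = 56

56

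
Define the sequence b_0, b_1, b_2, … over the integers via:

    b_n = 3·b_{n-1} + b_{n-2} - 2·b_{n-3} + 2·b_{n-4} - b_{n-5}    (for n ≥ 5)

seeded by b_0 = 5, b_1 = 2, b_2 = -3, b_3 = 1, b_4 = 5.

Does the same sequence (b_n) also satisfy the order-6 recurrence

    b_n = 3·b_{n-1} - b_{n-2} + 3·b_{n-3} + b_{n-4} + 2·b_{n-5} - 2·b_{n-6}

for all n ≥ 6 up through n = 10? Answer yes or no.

Terms b_0..b_10: 5, 2, -3, 1, 5, 21, 58, 190, 595, 1896, 5998
n=6: candidate gives 52, actual b_6 = 58 ✗

no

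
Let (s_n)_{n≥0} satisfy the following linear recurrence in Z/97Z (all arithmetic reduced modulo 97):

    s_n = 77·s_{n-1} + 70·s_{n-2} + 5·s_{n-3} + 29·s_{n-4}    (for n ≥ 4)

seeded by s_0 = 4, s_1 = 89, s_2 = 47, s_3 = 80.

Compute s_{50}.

s_4 = 77·80 + 70·47 + 5·89 + 29·4 = 20
s_5 = 77·20 + 70·80 + 5·47 + 29·89 = 62
s_6 = 77·62 + 70·20 + 5·80 + 29·47 = 80
s_7 = 77·80 + 70·62 + 5·20 + 29·80 = 19
s_8 = 77·19 + 70·80 + 5·62 + 29·20 = 96
s_9 = 77·96 + 70·19 + 5·80 + 29·62 = 56
s_10 = 77·56 + 70·96 + 5·19 + 29·80 = 61
s_11 = 77·61 + 70·56 + 5·96 + 29·19 = 45
s_12 = 77·45 + 70·61 + 5·56 + 29·96 = 32
s_13 = 77·32 + 70·45 + 5·61 + 29·56 = 74
s_14 = 77·74 + 70·32 + 5·45 + 29·61 = 38
s_15 = 77·38 + 70·74 + 5·32 + 29·45 = 65
s_16 = 77·65 + 70·38 + 5·74 + 29·32 = 39
s_17 = 77·39 + 70·65 + 5·38 + 29·74 = 92
s_18 = 77·92 + 70·39 + 5·65 + 29·38 = 86
s_19 = 77·86 + 70·92 + 5·39 + 29·65 = 10
s_20 = 77·10 + 70·86 + 5·92 + 29·39 = 39
s_21 = 77·39 + 70·10 + 5·86 + 29·92 = 11
s_22 = 77·11 + 70·39 + 5·10 + 29·86 = 10
s_23 = 77·10 + 70·11 + 5·39 + 29·10 = 85
s_24 = 77·85 + 70·10 + 5·11 + 29·39 = 89
s_25 = 77·89 + 70·85 + 5·10 + 29·11 = 77
s_26 = 77·77 + 70·89 + 5·85 + 29·10 = 70
s_27 = 77·70 + 70·77 + 5·89 + 29·85 = 13
s_28 = 77·13 + 70·70 + 5·77 + 29·89 = 40
s_29 = 77·40 + 70·13 + 5·70 + 29·77 = 74
s_30 = 77·74 + 70·40 + 5·13 + 29·70 = 20
s_31 = 77·20 + 70·74 + 5·40 + 29·13 = 22
s_32 = 77·22 + 70·20 + 5·74 + 29·40 = 65
s_33 = 77·65 + 70·22 + 5·20 + 29·74 = 61
s_34 = 77·61 + 70·65 + 5·22 + 29·20 = 43
s_35 = 77·43 + 70·61 + 5·65 + 29·22 = 8
s_36 = 77·8 + 70·43 + 5·61 + 29·65 = 93
s_37 = 77·93 + 70·8 + 5·43 + 29·61 = 5
s_38 = 77·5 + 70·93 + 5·8 + 29·43 = 34
s_39 = 77·34 + 70·5 + 5·93 + 29·8 = 76
s_40 = 77·76 + 70·34 + 5·5 + 29·93 = 90
s_41 = 77·90 + 70·76 + 5·34 + 29·5 = 52
s_42 = 77·52 + 70·90 + 5·76 + 29·34 = 30
s_43 = 77·30 + 70·52 + 5·90 + 29·76 = 68
s_44 = 77·68 + 70·30 + 5·52 + 29·90 = 21
s_45 = 77·21 + 70·68 + 5·30 + 29·52 = 81
s_46 = 77·81 + 70·21 + 5·68 + 29·30 = 90
s_47 = 77·90 + 70·81 + 5·21 + 29·68 = 30
s_48 = 77·30 + 70·90 + 5·81 + 29·21 = 21
s_49 = 77·21 + 70·30 + 5·90 + 29·81 = 17
s_50 = 77·17 + 70·21 + 5·30 + 29·90 = 10

10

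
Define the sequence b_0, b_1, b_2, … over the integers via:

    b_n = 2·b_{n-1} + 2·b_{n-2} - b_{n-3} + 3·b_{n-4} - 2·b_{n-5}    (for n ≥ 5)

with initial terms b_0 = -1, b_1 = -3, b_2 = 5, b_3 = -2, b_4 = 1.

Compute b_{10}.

b_5 = 2·1 + 2·-2 + -1·5 + 3·-3 + -2·-1 = -14
b_6 = 2·-14 + 2·1 + -1·-2 + 3·5 + -2·-3 = -3
b_7 = 2·-3 + 2·-14 + -1·1 + 3·-2 + -2·5 = -51
b_8 = 2·-51 + 2·-3 + -1·-14 + 3·1 + -2·-2 = -87
b_9 = 2·-87 + 2·-51 + -1·-3 + 3·-14 + -2·1 = -317
b_10 = 2·-317 + 2·-87 + -1·-51 + 3·-3 + -2·-14 = -738

-738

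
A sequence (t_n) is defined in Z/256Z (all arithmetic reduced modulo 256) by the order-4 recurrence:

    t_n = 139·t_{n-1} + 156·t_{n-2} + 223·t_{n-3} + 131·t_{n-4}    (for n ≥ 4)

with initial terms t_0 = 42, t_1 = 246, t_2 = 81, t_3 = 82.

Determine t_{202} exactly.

t_4 = 139·82 + 156·81 + 223·246 + 131·42 = 170
t_5 = 139·170 + 156·82 + 223·81 + 131·246 = 183
t_6 = 139·183 + 156·170 + 223·82 + 131·81 = 214
t_7 = 139·214 + 156·183 + 223·170 + 131·82 = 194
t_8 = 139·194 + 156·214 + 223·183 + 131·170 = 37
t_9 = 139·37 + 156·194 + 223·214 + 131·183 = 94
Continuing the recurrence:
  t_10 = 22;  t_11 = 187;  t_12 = 194;  t_13 = 142;  t_14 = 121;  t_15 = 234
  t_16 = 194;  t_17 = 255;  t_18 = 110;  t_19 = 218;  t_20 = 205;  t_21 = 118
  t_22 = 46;  t_23 = 3;  t_24 = 90;  t_25 = 38;  t_26 = 161;  t_27 = 130
  t_28 = 218;  t_29 = 71;  t_30 = 6;  t_31 = 242;  t_32 = 117;  t_33 = 142
  t_34 = 70;  t_35 = 75;  t_36 = 242;  t_37 = 190;  t_38 = 201;  t_39 = 26
  t_40 = 242;  t_41 = 143;  t_42 = 158;  t_43 = 10;  t_44 = 29;  t_45 = 166
  t_46 = 94;  t_47 = 147;  t_48 = 138;  t_49 = 86;  t_50 = 241;  t_51 = 178
  t_52 = 10;  t_53 = 215;  t_54 = 54;  t_55 = 34;  t_56 = 197;  t_57 = 190
  t_58 = 118;  t_59 = 219;  t_60 = 34;  t_61 = 238;  t_62 = 25;  t_63 = 74
  t_64 = 34;  t_65 = 31;  t_66 = 206;  t_67 = 58;  t_68 = 109;  t_69 = 214
  t_70 = 142;  t_71 = 35;  t_72 = 186;  t_73 = 134;  t_74 = 65;  t_75 = 226
  t_76 = 58;  t_77 = 103;  t_78 = 102;  t_79 = 82;  t_80 = 21;  t_81 = 238
  t_82 = 166;  t_83 = 107;  t_84 = 82;  t_85 = 30;  t_86 = 105;  t_87 = 122
  t_88 = 82;  t_89 = 175;  t_90 = 254;  t_91 = 106;  t_92 = 189;  t_93 = 6
  t_94 = 190;  t_95 = 179;  t_96 = 234;  t_97 = 182;  t_98 = 145;  t_99 = 18
  t_100 = 106;  t_101 = 247;  t_102 = 150;  t_103 = 130;  t_104 = 101;  t_105 = 30
  t_106 = 214;  t_107 = 251;  t_108 = 130;  t_109 = 78;  t_110 = 185;  t_111 = 170
  t_112 = 130;  t_113 = 63;  t_114 = 46;  t_115 = 154;  t_116 = 13;  t_117 = 54
  t_118 = 238;  t_119 = 67;  t_120 = 26;  t_121 = 230;  t_122 = 225;  t_123 = 66
  t_124 = 154;  t_125 = 135;  t_126 = 198;  t_127 = 178;  t_128 = 181;  t_129 = 78
  t_130 = 6;  t_131 = 139;  t_132 = 178;  t_133 = 126;  t_134 = 9;  t_135 = 218
  t_136 = 178;  t_137 = 207;  t_138 = 94;  t_139 = 202;  t_140 = 93;  t_141 = 102
  t_142 = 30;  t_143 = 211;  t_144 = 74;  t_145 = 22;  t_146 = 49;  t_147 = 114
  t_148 = 202;  t_149 = 23;  t_150 = 246;  t_151 = 226;  t_152 = 5;  t_153 = 126
  t_154 = 54;  t_155 = 27;  t_156 = 226;  t_157 = 174;  t_158 = 89;  t_159 = 10
  t_160 = 226;  t_161 = 95;  t_162 = 142;  t_163 = 250;  t_164 = 173;  t_165 = 150
  t_166 = 78;  t_167 = 99;  t_168 = 122;  t_169 = 70;  t_170 = 129;  t_171 = 162
  t_172 = 250;  t_173 = 167;  t_174 = 38;  t_175 = 18;  t_176 = 85;  t_177 = 174
  t_178 = 102;  t_179 = 171;  t_180 = 18;  t_181 = 222;  t_182 = 169;  t_183 = 58
  t_184 = 18;  t_185 = 239;  t_186 = 190;  t_187 = 42;  t_188 = 253;  t_189 = 198
  t_190 = 126;  t_191 = 243;  t_192 = 170;  t_193 = 118;  t_194 = 209;  t_195 = 210
  t_196 = 42;  t_197 = 55;  t_198 = 86;  t_199 = 66;  t_200 = 165
t_201 = 139·165 + 156·66 + 223·86 + 131·55 = 222
t_202 = 139·222 + 156·165 + 223·66 + 131·86 = 150

150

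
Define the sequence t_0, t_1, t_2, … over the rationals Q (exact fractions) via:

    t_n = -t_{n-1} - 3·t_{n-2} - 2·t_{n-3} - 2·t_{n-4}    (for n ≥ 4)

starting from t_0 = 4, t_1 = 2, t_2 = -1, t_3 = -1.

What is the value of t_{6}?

19

t_4 = -1·-1 + -3·-1 + -2·2 + -2·4 = -8
t_5 = -1·-8 + -3·-1 + -2·-1 + -2·2 = 9
t_6 = -1·9 + -3·-8 + -2·-1 + -2·-1 = 19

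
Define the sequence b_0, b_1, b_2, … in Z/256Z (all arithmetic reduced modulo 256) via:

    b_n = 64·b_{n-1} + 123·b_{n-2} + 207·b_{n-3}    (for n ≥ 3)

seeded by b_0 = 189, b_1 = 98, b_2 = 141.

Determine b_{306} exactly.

b_3 = 64·141 + 123·98 + 207·189 = 41
b_4 = 64·41 + 123·141 + 207·98 = 61
b_5 = 64·61 + 123·41 + 207·141 = 246
b_6 = 64·246 + 123·61 + 207·41 = 246
b_7 = 64·246 + 123·246 + 207·61 = 5
b_8 = 64·5 + 123·246 + 207·246 = 92
Continuing the recurrence:
  b_9 = 81;  b_10 = 127;  b_11 = 15;  b_12 = 68;  b_13 = 230;  b_14 = 77
  b_15 = 190;  b_16 = 121;  b_17 = 205;  b_18 = 5;  b_19 = 150;  b_20 = 170
  b_21 = 157;  b_22 = 56;  b_23 = 229;  b_24 = 27;  b_25 = 15;  b_26 = 228
  b_27 = 10;  b_28 = 45;  b_29 = 106;  b_30 = 53;  b_31 = 145;  b_32 = 109
  b_33 = 198;  b_34 = 30;  b_35 = 197;  b_36 = 196;  b_37 = 233;  b_38 = 183
  b_39 = 47;  b_40 = 20;  b_41 = 142;  b_42 = 29;  b_43 = 166;  b_44 = 65
  b_45 = 117;  b_46 = 181;  b_47 = 6;  b_48 = 18;  b_49 = 189;  b_50 = 192
  b_51 = 93;  b_52 = 83;  b_53 = 175;  b_54 = 212;  b_55 = 50;  b_56 = 221
  b_57 = 178;  b_58 = 29;  b_59 = 121;  b_60 = 29;  b_61 = 214;  b_62 = 70
  b_63 = 197;  b_64 = 236;  b_65 = 65;  b_66 = 239;  b_67 = 207;  b_68 = 36
  b_69 = 182;  b_70 = 45;  b_71 = 206;  b_72 = 73;  b_73 = 157;  b_74 = 229
  b_75 = 182;  b_76 = 122;  b_77 = 29;  b_78 = 8;  b_79 = 149;  b_80 = 139
  b_81 = 207;  b_82 = 4;  b_83 = 218;  b_84 = 205;  b_85 = 58;  b_86 = 69
  b_87 = 225;  b_88 = 77;  b_89 = 38;  b_90 = 110;  b_91 = 5;  b_92 = 212
  b_93 = 89;  b_94 = 39;  b_95 = 239;  b_96 = 116;  b_97 = 94;  b_98 = 125
  b_99 = 54;  b_100 = 145;  b_101 = 69;  b_102 = 149;  b_103 = 166;  b_104 = 226
  b_105 = 189;  b_106 = 16;  b_107 = 141;  b_108 = 195;  b_109 = 111;  b_110 = 116
  b_111 = 2;  b_112 = 253;  b_113 = 2;  b_114 = 173;  b_115 = 201;  b_116 = 253
  b_117 = 182;  b_118 = 150;  b_119 = 133;  b_120 = 124;  b_121 = 49;  b_122 = 95
  b_123 = 143;  b_124 = 4;  b_125 = 134;  b_126 = 13;  b_127 = 222;  b_128 = 25
  b_129 = 109;  b_130 = 197;  b_131 = 214;  b_132 = 74;  b_133 = 157;  b_134 = 216
  b_135 = 69;  b_136 = 251;  b_137 = 143;  b_138 = 36;  b_139 = 170;  b_140 = 109
  b_141 = 10;  b_142 = 85;  b_143 = 49;  b_144 = 45;  b_145 = 134;  b_146 = 190
  b_147 = 69;  b_148 = 228;  b_149 = 201;  b_150 = 151;  b_151 = 175;  b_152 = 212
  b_153 = 46;  b_154 = 221;  b_155 = 198;  b_156 = 225;  b_157 = 21;  b_158 = 117
  b_159 = 70;  b_160 = 178;  b_161 = 189;  b_162 = 96;  b_163 = 189;  b_164 = 51
  b_165 = 47;  b_166 = 20;  b_167 = 210;  b_168 = 29;  b_169 = 82;  b_170 = 61
  b_171 = 25;  b_172 = 221;  b_173 = 150;  b_174 = 230;  b_175 = 69;  b_176 = 12
  b_177 = 33;  b_178 = 207;  b_179 = 79;  b_180 = 228;  b_181 = 86;  b_182 = 237
  b_183 = 238;  b_184 = 233;  b_185 = 61;  b_186 = 165;  b_187 = 246;  b_188 = 26
  b_189 = 29;  b_190 = 168;  b_191 = 245;  b_192 = 107;  b_193 = 79;  b_194 = 68
  b_195 = 122;  b_196 = 13;  b_197 = 218;  b_198 = 101;  b_199 = 129;  b_200 = 13
  b_201 = 230;  b_202 = 14;  b_203 = 133;  b_204 = 244;  b_205 = 57;  b_206 = 7
  b_207 = 111;  b_208 = 52;  b_209 = 254;  b_210 = 61;  b_211 = 86;  b_212 = 49
  b_213 = 229;  b_214 = 85;  b_215 = 230;  b_216 = 130;  b_217 = 189;  b_218 = 176
  b_219 = 237;  b_220 = 163;  b_221 = 239;  b_222 = 180;  b_223 = 162;  b_224 = 61
  b_225 = 162;  b_226 = 205;  b_227 = 105;  b_228 = 189;  b_229 = 118;  b_230 = 54
  b_231 = 5;  b_232 = 156;  b_233 = 17;  b_234 = 63;  b_235 = 15;  b_236 = 196
  b_237 = 38;  b_238 = 205;  b_239 = 254;  b_240 = 185;  b_241 = 13;  b_242 = 133
  b_243 = 22;  b_244 = 234;  b_245 = 157;  b_246 = 120;  b_247 = 165;  b_248 = 219
  b_249 = 15;  b_250 = 100;  b_251 = 74;  b_252 = 173;  b_253 = 170;  b_254 = 117
  b_255 = 209;  b_256 = 237;  b_257 = 70;  b_258 = 94;  b_259 = 197;  b_260 = 4
  b_261 = 169;  b_262 = 119;  b_263 = 47;  b_264 = 148;  b_265 = 206;  b_266 = 157
  b_267 = 230;  b_268 = 129;  b_269 = 181;  b_270 = 53;  b_271 = 134;  b_272 = 82
  b_273 = 189;  b_274 = 0;  b_275 = 29;  b_276 = 19;  b_277 = 175;  b_278 = 84
  b_279 = 114;  b_280 = 93;  b_281 = 242;  b_282 = 93;  b_283 = 185;  b_284 = 157
  b_285 = 86;  b_286 = 134;  b_287 = 197;  b_288 = 44;  b_289 = 1;  b_290 = 175
  b_291 = 207;  b_292 = 164;  b_293 = 246;  b_294 = 173;  b_295 = 14;  b_296 = 137
  b_297 = 221;  b_298 = 101;  b_299 = 54;  b_300 = 186;  b_301 = 29;  b_302 = 72
  b_303 = 85;  b_304 = 75
b_305 = 64·75 + 123·85 + 207·72 = 207
b_306 = 64·207 + 123·75 + 207·85 = 132

132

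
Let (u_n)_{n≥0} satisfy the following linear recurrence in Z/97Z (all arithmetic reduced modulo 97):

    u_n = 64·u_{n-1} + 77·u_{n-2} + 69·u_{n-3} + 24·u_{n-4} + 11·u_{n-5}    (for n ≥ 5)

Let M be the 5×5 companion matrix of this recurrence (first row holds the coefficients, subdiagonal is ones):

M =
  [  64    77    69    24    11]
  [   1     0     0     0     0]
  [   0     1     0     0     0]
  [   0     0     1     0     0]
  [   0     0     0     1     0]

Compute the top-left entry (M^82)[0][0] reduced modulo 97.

21

(M^82)[0][0] is the top entry after applying M 82 times to the unit state (1, 0, 0, 0, 0). Equivalently it is h_{86} for the auxiliary sequence (h_n) obeying the same recurrence with h_4 = 1 and h_i = 0 for 0 ≤ i < 4:
h_5 = 64·1 + 77·0 + 69·0 + 24·0 + 11·0 = 64
h_6 = 64·64 + 77·1 + 69·0 + 24·0 + 11·0 = 2
h_7 = 64·2 + 77·64 + 69·1 + 24·0 + 11·0 = 81
h_8 = 64·81 + 77·2 + 69·64 + 24·1 + 11·0 = 78
h_9 = 64·78 + 77·81 + 69·2 + 24·64 + 11·1 = 13
h_10 = 64·13 + 77·78 + 69·81 + 24·2 + 11·64 = 84
h_11 = 64·84 + 77·13 + 69·78 + 24·81 + 11·2 = 48
h_12 = 64·48 + 77·84 + 69·13 + 24·78 + 11·81 = 8
h_13 = 64·8 + 77·48 + 69·84 + 24·13 + 11·78 = 19
h_14 = 64·19 + 77·8 + 69·48 + 24·84 + 11·13 = 28
h_15 = 64·28 + 77·19 + 69·8 + 24·48 + 11·84 = 63
h_16 = 64·63 + 77·28 + 69·19 + 24·8 + 11·48 = 71
h_17 = 64·71 + 77·63 + 69·28 + 24·19 + 11·8 = 37
h_18 = 64·37 + 77·71 + 69·63 + 24·28 + 11·19 = 65
h_19 = 64·65 + 77·37 + 69·71 + 24·63 + 11·28 = 51
h_20 = 64·51 + 77·65 + 69·37 + 24·71 + 11·63 = 27
h_21 = 64·27 + 77·51 + 69·65 + 24·37 + 11·71 = 72
h_22 = 64·72 + 77·27 + 69·51 + 24·65 + 11·37 = 48
h_23 = 64·48 + 77·72 + 69·27 + 24·51 + 11·65 = 2
h_24 = 64·2 + 77·48 + 69·72 + 24·27 + 11·51 = 10
h_25 = 64·10 + 77·2 + 69·48 + 24·72 + 11·27 = 20
h_26 = 64·20 + 77·10 + 69·2 + 24·48 + 11·72 = 58
h_27 = 64·58 + 77·20 + 69·10 + 24·2 + 11·48 = 19
h_28 = 64·19 + 77·58 + 69·20 + 24·10 + 11·2 = 49
h_29 = 64·49 + 77·19 + 69·58 + 24·20 + 11·10 = 73
h_30 = 64·73 + 77·49 + 69·19 + 24·58 + 11·20 = 19
h_31 = 64·19 + 77·73 + 69·49 + 24·19 + 11·58 = 60
h_32 = 64·60 + 77·19 + 69·73 + 24·49 + 11·19 = 85
h_33 = 64·85 + 77·60 + 69·19 + 24·73 + 11·49 = 82
h_34 = 64·82 + 77·85 + 69·60 + 24·19 + 11·73 = 23
h_35 = 64·23 + 77·82 + 69·85 + 24·60 + 11·19 = 71
h_36 = 64·71 + 77·23 + 69·82 + 24·85 + 11·60 = 26
h_37 = 64·26 + 77·71 + 69·23 + 24·82 + 11·85 = 78
h_38 = 64·78 + 77·26 + 69·71 + 24·23 + 11·82 = 58
h_39 = 64·58 + 77·78 + 69·26 + 24·71 + 11·23 = 83
h_40 = 64·83 + 77·58 + 69·78 + 24·26 + 11·71 = 75
h_41 = 64·75 + 77·83 + 69·58 + 24·78 + 11·26 = 85
h_42 = 64·85 + 77·75 + 69·83 + 24·58 + 11·78 = 83
h_43 = 64·83 + 77·85 + 69·75 + 24·83 + 11·58 = 68
h_44 = 64·68 + 77·83 + 69·85 + 24·75 + 11·83 = 18
h_45 = 64·18 + 77·68 + 69·83 + 24·85 + 11·75 = 42
h_46 = 64·42 + 77·18 + 69·68 + 24·83 + 11·85 = 53
h_47 = 64·53 + 77·42 + 69·18 + 24·68 + 11·83 = 34
h_48 = 64·34 + 77·53 + 69·42 + 24·18 + 11·68 = 53
h_49 = 64·53 + 77·34 + 69·53 + 24·42 + 11·18 = 9
h_50 = 64·9 + 77·53 + 69·34 + 24·53 + 11·42 = 7
h_51 = 64·7 + 77·9 + 69·53 + 24·34 + 11·53 = 86
h_52 = 64·86 + 77·7 + 69·9 + 24·53 + 11·34 = 65
h_53 = 64·65 + 77·86 + 69·7 + 24·9 + 11·53 = 36
h_54 = 64·36 + 77·65 + 69·86 + 24·7 + 11·9 = 27
h_55 = 64·27 + 77·36 + 69·65 + 24·86 + 11·7 = 68
h_56 = 64·68 + 77·27 + 69·36 + 24·65 + 11·86 = 72
h_57 = 64·72 + 77·68 + 69·27 + 24·36 + 11·65 = 94
h_58 = 64·94 + 77·72 + 69·68 + 24·27 + 11·36 = 30
h_59 = 64·30 + 77·94 + 69·72 + 24·68 + 11·27 = 50
h_60 = 64·50 + 77·30 + 69·94 + 24·72 + 11·68 = 19
h_61 = 64·19 + 77·50 + 69·30 + 24·94 + 11·72 = 96
h_62 = 64·96 + 77·19 + 69·50 + 24·30 + 11·94 = 7
h_63 = 64·7 + 77·96 + 69·19 + 24·50 + 11·30 = 11
h_64 = 64·11 + 77·7 + 69·96 + 24·19 + 11·50 = 46
h_65 = 64·46 + 77·11 + 69·7 + 24·96 + 11·19 = 94
h_66 = 64·94 + 77·46 + 69·11 + 24·7 + 11·96 = 95
h_67 = 64·95 + 77·94 + 69·46 + 24·11 + 11·7 = 52
h_68 = 64·52 + 77·95 + 69·94 + 24·46 + 11·11 = 21
h_69 = 64·21 + 77·52 + 69·95 + 24·94 + 11·46 = 18
h_70 = 64·18 + 77·21 + 69·52 + 24·95 + 11·94 = 68
h_71 = 64·68 + 77·18 + 69·21 + 24·52 + 11·95 = 71
h_72 = 64·71 + 77·68 + 69·18 + 24·21 + 11·52 = 70
h_73 = 64·70 + 77·71 + 69·68 + 24·18 + 11·21 = 73
h_74 = 64·73 + 77·70 + 69·71 + 24·68 + 11·18 = 10
h_75 = 64·10 + 77·73 + 69·70 + 24·71 + 11·68 = 60
h_76 = 64·60 + 77·10 + 69·73 + 24·70 + 11·71 = 80
h_77 = 64·80 + 77·60 + 69·10 + 24·73 + 11·70 = 51
h_78 = 64·51 + 77·80 + 69·60 + 24·10 + 11·73 = 57
h_79 = 64·57 + 77·51 + 69·80 + 24·60 + 11·10 = 95
h_80 = 64·95 + 77·57 + 69·51 + 24·80 + 11·60 = 78
h_81 = 64·78 + 77·95 + 69·57 + 24·51 + 11·80 = 11
h_82 = 64·11 + 77·78 + 69·95 + 24·57 + 11·51 = 62
h_83 = 64·62 + 77·11 + 69·78 + 24·95 + 11·57 = 9
h_84 = 64·9 + 77·62 + 69·11 + 24·78 + 11·95 = 5
h_85 = 64·5 + 77·9 + 69·62 + 24·11 + 11·78 = 11
h_86 = 64·11 + 77·5 + 69·9 + 24·62 + 11·11 = 21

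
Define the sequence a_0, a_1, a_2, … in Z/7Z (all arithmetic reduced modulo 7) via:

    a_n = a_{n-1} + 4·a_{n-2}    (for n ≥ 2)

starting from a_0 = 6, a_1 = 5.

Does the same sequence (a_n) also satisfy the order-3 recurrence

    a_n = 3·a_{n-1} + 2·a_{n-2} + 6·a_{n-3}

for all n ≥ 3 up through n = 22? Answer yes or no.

Terms a_0..a_22: 6, 5, 1, 0, 4, 4, 6, 1, 4, 1, 3, 0, 5, 5, 4, 3, 5, 3, 2, 0, 1, 1, 5
n=3: candidate gives 0, actual a_3 = 0 ✓
n=4: candidate gives 4, actual a_4 = 4 ✓
n=5: candidate gives 4, actual a_5 = 4 ✓
n=6: candidate gives 6, actual a_6 = 6 ✓
n=7: candidate gives 1, actual a_7 = 1 ✓
n=8: candidate gives 4, actual a_8 = 4 ✓
n=9: candidate gives 1, actual a_9 = 1 ✓
n=10: candidate gives 3, actual a_10 = 3 ✓
n=11: candidate gives 0, actual a_11 = 0 ✓
n=12: candidate gives 5, actual a_12 = 5 ✓
n=13: candidate gives 5, actual a_13 = 5 ✓
n=14: candidate gives 4, actual a_14 = 4 ✓
n=15: candidate gives 3, actual a_15 = 3 ✓
n=16: candidate gives 5, actual a_16 = 5 ✓
n=17: candidate gives 3, actual a_17 = 3 ✓
n=18: candidate gives 2, actual a_18 = 2 ✓
n=19: candidate gives 0, actual a_19 = 0 ✓
n=20: candidate gives 1, actual a_20 = 1 ✓
n=21: candidate gives 1, actual a_21 = 1 ✓
n=22: candidate gives 5, actual a_22 = 5 ✓

yes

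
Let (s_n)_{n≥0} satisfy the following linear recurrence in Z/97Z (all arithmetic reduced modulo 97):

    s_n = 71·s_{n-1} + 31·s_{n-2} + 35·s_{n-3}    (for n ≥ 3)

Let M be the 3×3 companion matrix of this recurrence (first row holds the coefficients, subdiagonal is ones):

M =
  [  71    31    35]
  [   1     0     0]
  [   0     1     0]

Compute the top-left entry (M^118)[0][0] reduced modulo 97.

81

(M^118)[0][0] is the top entry after applying M 118 times to the unit state (1, 0, 0). Equivalently it is h_{120} for the auxiliary sequence (h_n) obeying the same recurrence with h_2 = 1 and h_i = 0 for 0 ≤ i < 2:
h_3 = 71·1 + 31·0 + 35·0 = 71
h_4 = 71·71 + 31·1 + 35·0 = 28
h_5 = 71·28 + 31·71 + 35·1 = 53
h_6 = 71·53 + 31·28 + 35·71 = 35
h_7 = 71·35 + 31·53 + 35·28 = 64
h_8 = 71·64 + 31·35 + 35·53 = 15
h_9 = 71·15 + 31·64 + 35·35 = 6
h_10 = 71·6 + 31·15 + 35·64 = 27
h_11 = 71·27 + 31·6 + 35·15 = 9
h_12 = 71·9 + 31·27 + 35·6 = 37
h_13 = 71·37 + 31·9 + 35·27 = 68
h_14 = 71·68 + 31·37 + 35·9 = 82
h_15 = 71·82 + 31·68 + 35·37 = 10
h_16 = 71·10 + 31·82 + 35·68 = 6
h_17 = 71·6 + 31·10 + 35·82 = 17
h_18 = 71·17 + 31·6 + 35·10 = 94
h_19 = 71·94 + 31·17 + 35·6 = 39
h_20 = 71·39 + 31·94 + 35·17 = 70
h_21 = 71·70 + 31·39 + 35·94 = 60
h_22 = 71·60 + 31·70 + 35·39 = 35
h_23 = 71·35 + 31·60 + 35·70 = 5
h_24 = 71·5 + 31·35 + 35·60 = 48
h_25 = 71·48 + 31·5 + 35·35 = 35
h_26 = 71·35 + 31·48 + 35·5 = 74
h_27 = 71·74 + 31·35 + 35·48 = 65
h_28 = 71·65 + 31·74 + 35·35 = 83
h_29 = 71·83 + 31·65 + 35·74 = 22
h_30 = 71·22 + 31·83 + 35·65 = 8
h_31 = 71·8 + 31·22 + 35·83 = 81
h_32 = 71·81 + 31·8 + 35·22 = 76
h_33 = 71·76 + 31·81 + 35·8 = 39
h_34 = 71·39 + 31·76 + 35·81 = 6
h_35 = 71·6 + 31·39 + 35·76 = 27
h_36 = 71·27 + 31·6 + 35·39 = 73
h_37 = 71·73 + 31·27 + 35·6 = 22
h_38 = 71·22 + 31·73 + 35·27 = 17
h_39 = 71·17 + 31·22 + 35·73 = 79
h_40 = 71·79 + 31·17 + 35·22 = 19
h_41 = 71·19 + 31·79 + 35·17 = 28
h_42 = 71·28 + 31·19 + 35·79 = 7
h_43 = 71·7 + 31·28 + 35·19 = 90
h_44 = 71·90 + 31·7 + 35·28 = 21
h_45 = 71·21 + 31·90 + 35·7 = 64
h_46 = 71·64 + 31·21 + 35·90 = 3
h_47 = 71·3 + 31·64 + 35·21 = 22
h_48 = 71·22 + 31·3 + 35·64 = 15
h_49 = 71·15 + 31·22 + 35·3 = 9
h_50 = 71·9 + 31·15 + 35·22 = 31
h_51 = 71·31 + 31·9 + 35·15 = 95
h_52 = 71·95 + 31·31 + 35·9 = 67
h_53 = 71·67 + 31·95 + 35·31 = 57
h_54 = 71·57 + 31·67 + 35·95 = 40
h_55 = 71·40 + 31·57 + 35·67 = 65
h_56 = 71·65 + 31·40 + 35·57 = 90
h_57 = 71·90 + 31·65 + 35·40 = 8
h_58 = 71·8 + 31·90 + 35·65 = 7
h_59 = 71·7 + 31·8 + 35·90 = 15
h_60 = 71·15 + 31·7 + 35·8 = 10
h_61 = 71·10 + 31·15 + 35·7 = 62
h_62 = 71·62 + 31·10 + 35·15 = 96
h_63 = 71·96 + 31·62 + 35·10 = 67
h_64 = 71·67 + 31·96 + 35·62 = 9
h_65 = 71·9 + 31·67 + 35·96 = 62
h_66 = 71·62 + 31·9 + 35·67 = 42
h_67 = 71·42 + 31·62 + 35·9 = 78
h_68 = 71·78 + 31·42 + 35·62 = 86
h_69 = 71·86 + 31·78 + 35·42 = 3
h_70 = 71·3 + 31·86 + 35·78 = 80
h_71 = 71·80 + 31·3 + 35·86 = 53
h_72 = 71·53 + 31·80 + 35·3 = 43
h_73 = 71·43 + 31·53 + 35·80 = 27
h_74 = 71·27 + 31·43 + 35·53 = 61
h_75 = 71·61 + 31·27 + 35·43 = 77
h_76 = 71·77 + 31·61 + 35·27 = 58
h_77 = 71·58 + 31·77 + 35·61 = 7
h_78 = 71·7 + 31·58 + 35·77 = 43
h_79 = 71·43 + 31·7 + 35·58 = 62
h_80 = 71·62 + 31·43 + 35·7 = 63
h_81 = 71·63 + 31·62 + 35·43 = 43
h_82 = 71·43 + 31·63 + 35·62 = 95
h_83 = 71·95 + 31·43 + 35·63 = 1
h_84 = 71·1 + 31·95 + 35·43 = 59
h_85 = 71·59 + 31·1 + 35·95 = 76
h_86 = 71·76 + 31·59 + 35·1 = 82
h_87 = 71·82 + 31·76 + 35·59 = 58
h_88 = 71·58 + 31·82 + 35·76 = 8
h_89 = 71·8 + 31·58 + 35·82 = 95
h_90 = 71·95 + 31·8 + 35·58 = 2
h_91 = 71·2 + 31·95 + 35·8 = 69
h_92 = 71·69 + 31·2 + 35·95 = 41
h_93 = 71·41 + 31·69 + 35·2 = 76
h_94 = 71·76 + 31·41 + 35·69 = 61
h_95 = 71·61 + 31·76 + 35·41 = 71
h_96 = 71·71 + 31·61 + 35·76 = 86
h_97 = 71·86 + 31·71 + 35·61 = 63
h_98 = 71·63 + 31·86 + 35·71 = 21
h_99 = 71·21 + 31·63 + 35·86 = 52
h_100 = 71·52 + 31·21 + 35·63 = 49
h_101 = 71·49 + 31·52 + 35·21 = 6
h_102 = 71·6 + 31·49 + 35·52 = 79
h_103 = 71·79 + 31·6 + 35·49 = 41
h_104 = 71·41 + 31·79 + 35·6 = 41
h_105 = 71·41 + 31·41 + 35·79 = 60
h_106 = 71·60 + 31·41 + 35·41 = 79
h_107 = 71·79 + 31·60 + 35·41 = 77
h_108 = 71·77 + 31·79 + 35·60 = 25
h_109 = 71·25 + 31·77 + 35·79 = 40
h_110 = 71·40 + 31·25 + 35·77 = 5
h_111 = 71·5 + 31·40 + 35·25 = 45
h_112 = 71·45 + 31·5 + 35·40 = 94
h_113 = 71·94 + 31·45 + 35·5 = 96
h_114 = 71·96 + 31·94 + 35·45 = 53
h_115 = 71·53 + 31·96 + 35·94 = 38
h_116 = 71·38 + 31·53 + 35·96 = 38
h_117 = 71·38 + 31·38 + 35·53 = 8
h_118 = 71·8 + 31·38 + 35·38 = 69
h_119 = 71·69 + 31·8 + 35·38 = 75
h_120 = 71·75 + 31·69 + 35·8 = 81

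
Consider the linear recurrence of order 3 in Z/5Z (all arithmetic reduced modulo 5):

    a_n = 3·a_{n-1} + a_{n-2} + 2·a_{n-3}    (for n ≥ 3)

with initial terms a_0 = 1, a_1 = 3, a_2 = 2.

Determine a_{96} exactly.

1

a_3 = 3·2 + 1·3 + 2·1 = 1
a_4 = 3·1 + 1·2 + 2·3 = 1
a_5 = 3·1 + 1·1 + 2·2 = 3
a_6 = 3·3 + 1·1 + 2·1 = 2
(a_4, a_5, a_6) = (1, 3, 2) = (a_0, a_1, a_2), so the sequence has period 4.
96 ≡ 0 (mod 4), hence a_96 = a_0 = 1.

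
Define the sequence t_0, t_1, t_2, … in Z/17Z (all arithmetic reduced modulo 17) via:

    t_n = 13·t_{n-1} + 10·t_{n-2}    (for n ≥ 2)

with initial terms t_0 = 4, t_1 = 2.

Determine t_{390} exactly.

t_2 = 13·2 + 10·4 = 15
t_3 = 13·15 + 10·2 = 11
t_4 = 13·11 + 10·15 = 4
t_5 = 13·4 + 10·11 = 9
t_6 = 13·9 + 10·4 = 4
t_7 = 13·4 + 10·9 = 6
Continuing the recurrence:
  t_8 = 16;  t_9 = 13;  t_10 = 6;  t_11 = 4;  t_12 = 10;  t_13 = 0
  t_14 = 15;  t_15 = 8;  t_16 = 16;  t_17 = 16;  t_18 = 11;  t_19 = 14
  t_20 = 3;  t_21 = 9;  t_22 = 11;  t_23 = 12;  t_24 = 11;  t_25 = 8
  t_26 = 10;  t_27 = 6;  t_28 = 8;  t_29 = 11;  t_30 = 2;  t_31 = 0
  t_32 = 3;  t_33 = 5;  t_34 = 10;  t_35 = 10;  t_36 = 9;  t_37 = 13
  t_38 = 4;  t_39 = 12;  t_40 = 9;  t_41 = 16;  t_42 = 9;  t_43 = 5
  t_44 = 2;  t_45 = 8;  t_46 = 5;  t_47 = 9;  t_48 = 14;  t_49 = 0
  t_50 = 4;  t_51 = 1;  t_52 = 2;  t_53 = 2;  t_54 = 12;  t_55 = 6
  t_56 = 11;  t_57 = 16;  t_58 = 12;  t_59 = 10;  t_60 = 12;  t_61 = 1
  t_62 = 14;  t_63 = 5;  t_64 = 1;  t_65 = 12;  t_66 = 13;  t_67 = 0
  t_68 = 11;  t_69 = 7;  t_70 = 14;  t_71 = 14;  t_72 = 16;  t_73 = 8
  t_74 = 9;  t_75 = 10;  t_76 = 16;  t_77 = 2;  t_78 = 16;  t_79 = 7
  t_80 = 13;  t_81 = 1;  t_82 = 7;  t_83 = 16;  t_84 = 6;  t_85 = 0
  t_86 = 9;  t_87 = 15;  t_88 = 13;  t_89 = 13;  t_90 = 10;  t_91 = 5
  t_92 = 12;  t_93 = 2;  t_94 = 10;  t_95 = 14;  t_96 = 10;  t_97 = 15
  t_98 = 6;  t_99 = 7;  t_100 = 15;  t_101 = 10;  t_102 = 8;  t_103 = 0
  t_104 = 12;  t_105 = 3;  t_106 = 6;  t_107 = 6;  t_108 = 2;  t_109 = 1
  t_110 = 16;  t_111 = 14;  t_112 = 2;  t_113 = 13;  t_114 = 2;  t_115 = 3
  t_116 = 8;  t_117 = 15;  t_118 = 3;  t_119 = 2;  t_120 = 5;  t_121 = 0
  t_122 = 16;  t_123 = 4;  t_124 = 8;  t_125 = 8;  t_126 = 14;  t_127 = 7
  t_128 = 10;  t_129 = 13;  t_130 = 14;  t_131 = 6;  t_132 = 14;  t_133 = 4
  t_134 = 5;  t_135 = 3;  t_136 = 4;  t_137 = 14;  t_138 = 1;  t_139 = 0
  t_140 = 10;  t_141 = 11;  t_142 = 5;  t_143 = 5;  t_144 = 13;  t_145 = 15
  t_146 = 2;  t_147 = 6;  t_148 = 13;  t_149 = 8;  t_150 = 13;  t_151 = 11
  t_152 = 1;  t_153 = 4;  t_154 = 11;  t_155 = 13;  t_156 = 7;  t_157 = 0
  t_158 = 2;  t_159 = 9;  t_160 = 1;  t_161 = 1;  t_162 = 6;  t_163 = 3
  t_164 = 14;  t_165 = 8;  t_166 = 6;  t_167 = 5;  t_168 = 6;  t_169 = 9
  t_170 = 7;  t_171 = 11;  t_172 = 9;  t_173 = 6;  t_174 = 15;  t_175 = 0
  t_176 = 14;  t_177 = 12;  t_178 = 7;  t_179 = 7;  t_180 = 8;  t_181 = 4
  t_182 = 13;  t_183 = 5;  t_184 = 8;  t_185 = 1;  t_186 = 8;  t_187 = 12
  t_188 = 15;  t_189 = 9;  t_190 = 12;  t_191 = 8;  t_192 = 3;  t_193 = 0
  t_194 = 13;  t_195 = 16;  t_196 = 15;  t_197 = 15;  t_198 = 5;  t_199 = 11
  t_200 = 6;  t_201 = 1;  t_202 = 5;  t_203 = 7;  t_204 = 5;  t_205 = 16
  t_206 = 3;  t_207 = 12;  t_208 = 16;  t_209 = 5;  t_210 = 4;  t_211 = 0
  t_212 = 6;  t_213 = 10;  t_214 = 3;  t_215 = 3;  t_216 = 1;  t_217 = 9
  t_218 = 8;  t_219 = 7;  t_220 = 1;  t_221 = 15;  t_222 = 1;  t_223 = 10
  t_224 = 4;  t_225 = 16;  t_226 = 10;  t_227 = 1;  t_228 = 11;  t_229 = 0
  t_230 = 8;  t_231 = 2;  t_232 = 4;  t_233 = 4;  t_234 = 7;  t_235 = 12
  t_236 = 5;  t_237 = 15;  t_238 = 7;  t_239 = 3;  t_240 = 7;  t_241 = 2
  t_242 = 11;  t_243 = 10;  t_244 = 2;  t_245 = 7;  t_246 = 9;  t_247 = 0
  t_248 = 5;  t_249 = 14;  t_250 = 11;  t_251 = 11;  t_252 = 15;  t_253 = 16
  t_254 = 1;  t_255 = 3;  t_256 = 15;  t_257 = 4;  t_258 = 15;  t_259 = 14
  t_260 = 9;  t_261 = 2;  t_262 = 14;  t_263 = 15;  t_264 = 12;  t_265 = 0
  t_266 = 1;  t_267 = 13;  t_268 = 9;  t_269 = 9;  t_270 = 3;  t_271 = 10
  t_272 = 7;  t_273 = 4;  t_274 = 3;  t_275 = 11;  t_276 = 3;  t_277 = 13
  t_278 = 12;  t_279 = 14;  t_280 = 13;  t_281 = 3;  t_282 = 16;  t_283 = 0
  t_284 = 7;  t_285 = 6;  t_286 = 12;  t_287 = 12;  t_288 = 4;  t_289 = 2
  t_290 = 15;  t_291 = 11;  t_292 = 4;  t_293 = 9;  t_294 = 4;  t_295 = 6
  t_296 = 16;  t_297 = 13;  t_298 = 6;  t_299 = 4;  t_300 = 10;  t_301 = 0
  t_302 = 15;  t_303 = 8;  t_304 = 16;  t_305 = 16;  t_306 = 11;  t_307 = 14
  t_308 = 3;  t_309 = 9;  t_310 = 11;  t_311 = 12;  t_312 = 11;  t_313 = 8
  t_314 = 10;  t_315 = 6;  t_316 = 8;  t_317 = 11;  t_318 = 2;  t_319 = 0
  t_320 = 3;  t_321 = 5;  t_322 = 10;  t_323 = 10;  t_324 = 9;  t_325 = 13
  t_326 = 4;  t_327 = 12;  t_328 = 9;  t_329 = 16;  t_330 = 9;  t_331 = 5
  t_332 = 2;  t_333 = 8;  t_334 = 5;  t_335 = 9;  t_336 = 14;  t_337 = 0
  t_338 = 4;  t_339 = 1;  t_340 = 2;  t_341 = 2;  t_342 = 12;  t_343 = 6
  t_344 = 11;  t_345 = 16;  t_346 = 12;  t_347 = 10;  t_348 = 12;  t_349 = 1
  t_350 = 14;  t_351 = 5;  t_352 = 1;  t_353 = 12;  t_354 = 13;  t_355 = 0
  t_356 = 11;  t_357 = 7;  t_358 = 14;  t_359 = 14;  t_360 = 16;  t_361 = 8
  t_362 = 9;  t_363 = 10;  t_364 = 16;  t_365 = 2;  t_366 = 16;  t_367 = 7
  t_368 = 13;  t_369 = 1;  t_370 = 7;  t_371 = 16;  t_372 = 6;  t_373 = 0
  t_374 = 9;  t_375 = 15;  t_376 = 13;  t_377 = 13;  t_378 = 10;  t_379 = 5
  t_380 = 12;  t_381 = 2;  t_382 = 10;  t_383 = 14;  t_384 = 10;  t_385 = 15
  t_386 = 6;  t_387 = 7;  t_388 = 15
t_389 = 13·15 + 10·7 = 10
t_390 = 13·10 + 10·15 = 8

8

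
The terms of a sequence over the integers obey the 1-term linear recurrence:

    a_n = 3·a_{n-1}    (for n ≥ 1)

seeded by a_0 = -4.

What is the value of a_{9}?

a_1 = 3·-4 = -12
a_2 = 3·-12 = -36
a_3 = 3·-36 = -108
a_4 = 3·-108 = -324
a_5 = 3·-324 = -972
a_6 = 3·-972 = -2916
a_7 = 3·-2916 = -8748
a_8 = 3·-8748 = -26244
a_9 = 3·-26244 = -78732

-78732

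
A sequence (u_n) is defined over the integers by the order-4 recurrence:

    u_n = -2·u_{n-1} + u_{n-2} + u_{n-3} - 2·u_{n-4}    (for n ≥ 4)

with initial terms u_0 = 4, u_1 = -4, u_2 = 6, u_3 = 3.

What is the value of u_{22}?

-9223980

u_4 = -2·3 + 1·6 + 1·-4 + -2·4 = -12
u_5 = -2·-12 + 1·3 + 1·6 + -2·-4 = 41
u_6 = -2·41 + 1·-12 + 1·3 + -2·6 = -103
u_7 = -2·-103 + 1·41 + 1·-12 + -2·3 = 229
u_8 = -2·229 + 1·-103 + 1·41 + -2·-12 = -496
u_9 = -2·-496 + 1·229 + 1·-103 + -2·41 = 1036
u_10 = -2·1036 + 1·-496 + 1·229 + -2·-103 = -2133
u_11 = -2·-2133 + 1·1036 + 1·-496 + -2·229 = 4348
u_12 = -2·4348 + 1·-2133 + 1·1036 + -2·-496 = -8801
u_13 = -2·-8801 + 1·4348 + 1·-2133 + -2·1036 = 17745
u_14 = -2·17745 + 1·-8801 + 1·4348 + -2·-2133 = -35677
u_15 = -2·-35677 + 1·17745 + 1·-8801 + -2·4348 = 71602
u_16 = -2·71602 + 1·-35677 + 1·17745 + -2·-8801 = -143534
u_17 = -2·-143534 + 1·71602 + 1·-35677 + -2·17745 = 287503
u_18 = -2·287503 + 1·-143534 + 1·71602 + -2·-35677 = -575584
u_19 = -2·-575584 + 1·287503 + 1·-143534 + -2·71602 = 1151933
u_20 = -2·1151933 + 1·-575584 + 1·287503 + -2·-143534 = -2304879
u_21 = -2·-2304879 + 1·1151933 + 1·-575584 + -2·287503 = 4611101
u_22 = -2·4611101 + 1·-2304879 + 1·1151933 + -2·-575584 = -9223980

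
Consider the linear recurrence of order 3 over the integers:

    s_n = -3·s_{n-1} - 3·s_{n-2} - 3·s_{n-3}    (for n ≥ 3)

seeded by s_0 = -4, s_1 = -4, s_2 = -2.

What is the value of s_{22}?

s_3 = -3·-2 + -3·-4 + -3·-4 = 30
s_4 = -3·30 + -3·-2 + -3·-4 = -72
s_5 = -3·-72 + -3·30 + -3·-2 = 132
s_6 = -3·132 + -3·-72 + -3·30 = -270
s_7 = -3·-270 + -3·132 + -3·-72 = 630
s_8 = -3·630 + -3·-270 + -3·132 = -1476
s_9 = -3·-1476 + -3·630 + -3·-270 = 3348
s_10 = -3·3348 + -3·-1476 + -3·630 = -7506
s_11 = -3·-7506 + -3·3348 + -3·-1476 = 16902
s_12 = -3·16902 + -3·-7506 + -3·3348 = -38232
s_13 = -3·-38232 + -3·16902 + -3·-7506 = 86508
s_14 = -3·86508 + -3·-38232 + -3·16902 = -195534
s_15 = -3·-195534 + -3·86508 + -3·-38232 = 441774
s_16 = -3·441774 + -3·-195534 + -3·86508 = -998244
s_17 = -3·-998244 + -3·441774 + -3·-195534 = 2256012
s_18 = -3·2256012 + -3·-998244 + -3·441774 = -5098626
s_19 = -3·-5098626 + -3·2256012 + -3·-998244 = 11522574
s_20 = -3·11522574 + -3·-5098626 + -3·2256012 = -26039880
s_21 = -3·-26039880 + -3·11522574 + -3·-5098626 = 58847796
s_22 = -3·58847796 + -3·-26039880 + -3·11522574 = -132991470

-132991470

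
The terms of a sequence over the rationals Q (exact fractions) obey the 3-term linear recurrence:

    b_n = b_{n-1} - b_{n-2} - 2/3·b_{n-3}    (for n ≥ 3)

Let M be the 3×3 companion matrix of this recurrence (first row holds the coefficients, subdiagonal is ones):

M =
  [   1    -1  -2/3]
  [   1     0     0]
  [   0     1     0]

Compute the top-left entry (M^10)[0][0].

(M^10)[0][0] is the top entry after applying M 10 times to the unit state (1, 0, 0). Equivalently it is h_{12} for the auxiliary sequence (h_n) obeying the same recurrence with h_2 = 1 and h_i = 0 for 0 ≤ i < 2:
h_3 = 1·1 + -1·0 + -2/3·0 = 1
h_4 = 1·1 + -1·1 + -2/3·0 = 0
h_5 = 1·0 + -1·1 + -2/3·1 = -5/3
h_6 = 1·-5/3 + -1·0 + -2/3·1 = -7/3
h_7 = 1·-7/3 + -1·-5/3 + -2/3·0 = -2/3
h_8 = 1·-2/3 + -1·-7/3 + -2/3·-5/3 = 25/9
h_9 = 1·25/9 + -1·-2/3 + -2/3·-7/3 = 5
h_10 = 1·5 + -1·25/9 + -2/3·-2/3 = 8/3
h_11 = 1·8/3 + -1·5 + -2/3·25/9 = -113/27
h_12 = 1·-113/27 + -1·8/3 + -2/3·5 = -275/27

-275/27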